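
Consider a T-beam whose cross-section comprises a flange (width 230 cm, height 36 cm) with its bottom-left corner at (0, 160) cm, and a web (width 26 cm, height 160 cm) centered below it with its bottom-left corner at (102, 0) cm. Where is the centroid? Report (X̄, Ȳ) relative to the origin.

Part | A | x̄ᵢ | ȳᵢ | A·x̄ᵢ | A·ȳᵢ
web | 4160.00 | 115.00 | 80.00 | 478400.00 | 332800.00
flange | 8280.00 | 115.00 | 178.00 | 952200.00 | 1473840.00
Σ | 12440.00 |  |  | 1430600.00 | 1806640.00
X̄ = 1430600.00 / 12440.00 = 115.00 cm
Ȳ = 1806640.00 / 12440.00 = 145.23 cm

X̄ = 115.00 cm, Ȳ = 145.23 cm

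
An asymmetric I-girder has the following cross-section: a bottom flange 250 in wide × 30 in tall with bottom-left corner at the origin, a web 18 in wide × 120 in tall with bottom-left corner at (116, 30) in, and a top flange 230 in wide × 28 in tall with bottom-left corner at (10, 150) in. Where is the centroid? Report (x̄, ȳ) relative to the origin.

bottom flange: A = 250 × 30 = 7500.00, centroid at (125.00, 15.00).
web: A = 18 × 120 = 2160.00, centroid at (125.00, 90.00).
top flange: A = 230 × 28 = 6440.00, centroid at (125.00, 164.00).
ΣA = 16100.00 in², ΣAx̄ = 2012500.00 in³, ΣAȳ = 1363060.00 in³.
x̄ = 2012500.00/16100.00 = 125.00 in; ȳ = 1363060.00/16100.00 = 84.66 in.

x̄ = 125.00 in, ȳ = 84.66 in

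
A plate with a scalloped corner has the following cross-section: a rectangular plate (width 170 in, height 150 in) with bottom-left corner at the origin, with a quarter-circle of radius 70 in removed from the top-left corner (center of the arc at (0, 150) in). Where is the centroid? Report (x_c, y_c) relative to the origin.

plate: A = 170 × 150 = 25500.00, centroid at (85.00, 75.00).
removed quarter-circle: A = −¼π·70² = -3848.45, centroid at (29.71, 120.29).
ΣA = 21651.55 in², ΣAx_c = 2053166.67 in³, ΣAy_c = 1449565.68 in³.
x_c = 2053166.67/21651.55 = 94.83 in; y_c = 1449565.68/21651.55 = 66.95 in.

x_c = 94.83 in, y_c = 66.95 in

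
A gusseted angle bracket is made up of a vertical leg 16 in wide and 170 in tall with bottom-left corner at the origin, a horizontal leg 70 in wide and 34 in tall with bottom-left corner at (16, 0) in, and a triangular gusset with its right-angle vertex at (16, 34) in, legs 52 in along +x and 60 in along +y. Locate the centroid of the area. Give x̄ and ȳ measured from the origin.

vertical leg: A = 16 × 170 = 2720.00, centroid at (8.00, 85.00).
horizontal leg: A = 70 × 34 = 2380.00, centroid at (51.00, 17.00).
gusset: A = ½·52·60 = 1560.00, centroid at (33.33, 54.00).
ΣA = 6660.00 in²
ΣAx̄ = (2720.00)(8.00) + (2380.00)(51.00) + (1560.00)(33.33) = 195140.00 in³
ΣAȳ = (2720.00)(85.00) + (2380.00)(17.00) + (1560.00)(54.00) = 355900.00 in³
x̄ = 195140.00 / 6660.00 = 29.30 in
ȳ = 355900.00 / 6660.00 = 53.44 in

x̄ = 29.30 in, ȳ = 53.44 in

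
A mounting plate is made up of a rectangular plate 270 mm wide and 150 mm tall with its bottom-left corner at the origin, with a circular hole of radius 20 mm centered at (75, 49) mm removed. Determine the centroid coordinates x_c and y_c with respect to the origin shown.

plate: A = 270 × 150 = 40500.00, centroid at (135.00, 75.00).
hole: A = −π·20² = -1256.64, centroid at (75.00, 49.00).
ΣA = 39243.36 mm²
ΣAx_c = (40500.00)(135.00) + (-1256.64)(75.00) = 5373252.22 mm³
ΣAy_c = (40500.00)(75.00) + (-1256.64)(49.00) = 2975924.78 mm³
x_c = 5373252.22 / 39243.36 = 136.92 mm
y_c = 2975924.78 / 39243.36 = 75.83 mm

x_c = 136.92 mm, y_c = 75.83 mm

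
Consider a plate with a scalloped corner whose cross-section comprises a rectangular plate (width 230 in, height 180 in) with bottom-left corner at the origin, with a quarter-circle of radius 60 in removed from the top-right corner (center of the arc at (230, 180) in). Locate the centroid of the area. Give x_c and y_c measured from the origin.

plate: A = 230 × 180 = 41400.00, centroid at (115.00, 90.00).
removed quarter-circle: A = −¼π·60² = -2827.43, centroid at (204.54, 154.54).
ΣA = 38572.57 in²
ΣAx_c = (41400.00)(115.00) + (-2827.43)(204.54) = 4182690.32 in³
ΣAy_c = (41400.00)(90.00) + (-2827.43)(154.54) = 3289061.99 in³
x_c = 4182690.32 / 38572.57 = 108.44 in
y_c = 3289061.99 / 38572.57 = 85.27 in

x_c = 108.44 in, y_c = 85.27 in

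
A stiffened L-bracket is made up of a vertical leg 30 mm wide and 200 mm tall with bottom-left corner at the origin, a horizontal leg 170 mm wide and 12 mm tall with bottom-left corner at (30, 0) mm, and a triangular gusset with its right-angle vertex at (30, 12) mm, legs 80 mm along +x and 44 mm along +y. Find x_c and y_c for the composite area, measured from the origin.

vertical leg: A = 30 × 200 = 6000.00, centroid at (15.00, 100.00).
horizontal leg: A = 170 × 12 = 2040.00, centroid at (115.00, 6.00).
gusset: A = ½·80·44 = 1760.00, centroid at (56.67, 26.67).
ΣA = 9800.00 mm², ΣAx_c = 424333.33 mm³, ΣAy_c = 659173.33 mm³.
x_c = 424333.33/9800.00 = 43.30 mm; y_c = 659173.33/9800.00 = 67.26 mm.

x_c = 43.30 mm, y_c = 67.26 mm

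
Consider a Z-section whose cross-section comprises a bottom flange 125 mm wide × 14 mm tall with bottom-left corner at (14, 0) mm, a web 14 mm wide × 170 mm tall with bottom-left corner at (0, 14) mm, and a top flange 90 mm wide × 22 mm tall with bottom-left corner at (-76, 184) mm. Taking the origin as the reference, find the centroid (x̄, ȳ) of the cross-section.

Part | A | x̄ᵢ | ȳᵢ | A·x̄ᵢ | A·ȳᵢ
bottom flange | 1750.00 | 76.50 | 7.00 | 133875.00 | 12250.00
web | 2380.00 | 7.00 | 99.00 | 16660.00 | 235620.00
top flange | 1980.00 | -31.00 | 195.00 | -61380.00 | 386100.00
Σ | 6110.00 |  |  | 89155.00 | 633970.00
x̄ = 89155.00 / 6110.00 = 14.59 mm
ȳ = 633970.00 / 6110.00 = 103.76 mm

x̄ = 14.59 mm, ȳ = 103.76 mm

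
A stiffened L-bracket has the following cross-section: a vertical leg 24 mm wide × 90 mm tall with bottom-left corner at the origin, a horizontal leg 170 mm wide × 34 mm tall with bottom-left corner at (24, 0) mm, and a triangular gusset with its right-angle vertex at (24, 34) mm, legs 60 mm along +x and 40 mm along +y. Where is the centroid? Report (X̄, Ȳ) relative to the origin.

X̄ = 77.54 mm, Ȳ = 27.60 mm

vertical leg: A = 24 × 90 = 2160.00, centroid at (12.00, 45.00).
horizontal leg: A = 170 × 34 = 5780.00, centroid at (109.00, 17.00).
gusset: A = ½·60·40 = 1200.00, centroid at (44.00, 47.33).
ΣA = 9140.00 mm², ΣAX̄ = 708740.00 mm³, ΣAȲ = 252260.00 mm³.
X̄ = 708740.00/9140.00 = 77.54 mm; Ȳ = 252260.00/9140.00 = 27.60 mm.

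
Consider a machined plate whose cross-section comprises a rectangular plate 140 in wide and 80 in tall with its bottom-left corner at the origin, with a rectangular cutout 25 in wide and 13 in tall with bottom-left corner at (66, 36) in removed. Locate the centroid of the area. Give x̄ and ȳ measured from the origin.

plate: A = 140 × 80 = 11200.00, centroid at (70.00, 40.00).
hole: A = −(25 × 13) = -325.00, centroid at (78.50, 42.50).
ΣA = 10875.00 in²
ΣAx̄ = (11200.00)(70.00) + (-325.00)(78.50) = 758487.50 in³
ΣAȳ = (11200.00)(40.00) + (-325.00)(42.50) = 434187.50 in³
x̄ = 758487.50 / 10875.00 = 69.75 in
ȳ = 434187.50 / 10875.00 = 39.93 in

x̄ = 69.75 in, ȳ = 39.93 in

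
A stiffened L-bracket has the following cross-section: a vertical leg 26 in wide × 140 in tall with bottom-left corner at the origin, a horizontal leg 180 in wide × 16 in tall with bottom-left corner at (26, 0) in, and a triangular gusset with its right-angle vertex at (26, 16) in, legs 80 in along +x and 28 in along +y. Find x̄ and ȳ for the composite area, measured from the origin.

Part | A | x̄ᵢ | ȳᵢ | A·x̄ᵢ | A·ȳᵢ
vertical leg | 3640.00 | 13.00 | 70.00 | 47320.00 | 254800.00
horizontal leg | 2880.00 | 116.00 | 8.00 | 334080.00 | 23040.00
gusset | 1120.00 | 52.67 | 25.33 | 58986.67 | 28373.33
Σ | 7640.00 |  |  | 440386.67 | 306213.33
x̄ = 440386.67 / 7640.00 = 57.64 in
ȳ = 306213.33 / 7640.00 = 40.08 in

x̄ = 57.64 in, ȳ = 40.08 in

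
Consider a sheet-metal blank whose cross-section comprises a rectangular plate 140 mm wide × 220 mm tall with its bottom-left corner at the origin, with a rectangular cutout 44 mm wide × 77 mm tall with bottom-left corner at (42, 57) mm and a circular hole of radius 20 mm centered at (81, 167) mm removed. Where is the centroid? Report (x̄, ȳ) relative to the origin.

x̄ = 70.25 mm, ȳ = 109.14 mm

plate: A = 140 × 220 = 30800.00, centroid at (70.00, 110.00).
hole 1: A = −(44 × 77) = -3388.00, centroid at (64.00, 95.50).
hole 2: A = −π·20² = -1256.64, centroid at (81.00, 167.00).
ΣA = 26155.36 mm², ΣAx̄ = 1837380.40 mm³, ΣAȳ = 2854587.61 mm³.
x̄ = 1837380.40/26155.36 = 70.25 mm; ȳ = 2854587.61/26155.36 = 109.14 mm.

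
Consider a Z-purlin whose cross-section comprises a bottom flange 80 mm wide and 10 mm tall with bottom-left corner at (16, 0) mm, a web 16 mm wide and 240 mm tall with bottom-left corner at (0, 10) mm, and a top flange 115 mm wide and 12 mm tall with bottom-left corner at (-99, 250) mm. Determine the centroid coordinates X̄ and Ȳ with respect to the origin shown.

Part | A | x̄ᵢ | ȳᵢ | A·x̄ᵢ | A·ȳᵢ
bottom flange | 800.00 | 56.00 | 5.00 | 44800.00 | 4000.00
web | 3840.00 | 8.00 | 130.00 | 30720.00 | 499200.00
top flange | 1380.00 | -41.50 | 256.00 | -57270.00 | 353280.00
Σ | 6020.00 |  |  | 18250.00 | 856480.00
X̄ = 18250.00 / 6020.00 = 3.03 mm
Ȳ = 856480.00 / 6020.00 = 142.27 mm

X̄ = 3.03 mm, Ȳ = 142.27 mm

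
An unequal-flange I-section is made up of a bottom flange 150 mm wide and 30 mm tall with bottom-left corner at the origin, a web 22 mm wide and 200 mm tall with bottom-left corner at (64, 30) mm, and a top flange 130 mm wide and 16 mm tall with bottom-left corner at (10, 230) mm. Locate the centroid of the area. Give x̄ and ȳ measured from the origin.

bottom flange: A = 150 × 30 = 4500.00, centroid at (75.00, 15.00).
web: A = 22 × 200 = 4400.00, centroid at (75.00, 130.00).
top flange: A = 130 × 16 = 2080.00, centroid at (75.00, 238.00).
ΣA = 10980.00 mm², ΣAx̄ = 823500.00 mm³, ΣAȳ = 1134540.00 mm³.
x̄ = 823500.00/10980.00 = 75.00 mm; ȳ = 1134540.00/10980.00 = 103.33 mm.

x̄ = 75.00 mm, ȳ = 103.33 mm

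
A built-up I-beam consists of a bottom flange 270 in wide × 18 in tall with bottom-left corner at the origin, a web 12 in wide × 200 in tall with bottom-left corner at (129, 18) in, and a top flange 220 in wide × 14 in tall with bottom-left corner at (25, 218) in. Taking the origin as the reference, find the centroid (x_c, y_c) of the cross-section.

bottom flange: A = 270 × 18 = 4860.00, centroid at (135.00, 9.00).
web: A = 12 × 200 = 2400.00, centroid at (135.00, 118.00).
top flange: A = 220 × 14 = 3080.00, centroid at (135.00, 225.00).
ΣA = 10340.00 in²
ΣAx_c = (4860.00)(135.00) + (2400.00)(135.00) + (3080.00)(135.00) = 1395900.00 in³
ΣAy_c = (4860.00)(9.00) + (2400.00)(118.00) + (3080.00)(225.00) = 1019940.00 in³
x_c = 1395900.00 / 10340.00 = 135.00 in
y_c = 1019940.00 / 10340.00 = 98.64 in

x_c = 135.00 in, y_c = 98.64 in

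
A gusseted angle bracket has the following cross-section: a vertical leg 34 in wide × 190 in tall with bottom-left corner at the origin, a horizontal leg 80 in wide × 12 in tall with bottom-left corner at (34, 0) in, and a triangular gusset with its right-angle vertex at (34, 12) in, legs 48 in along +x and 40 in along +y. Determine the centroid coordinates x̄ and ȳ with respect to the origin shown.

vertical leg: A = 34 × 190 = 6460.00, centroid at (17.00, 95.00).
horizontal leg: A = 80 × 12 = 960.00, centroid at (74.00, 6.00).
gusset: A = ½·48·40 = 960.00, centroid at (50.00, 25.33).
ΣA = 8380.00 in², ΣAx̄ = 228860.00 in³, ΣAȳ = 643780.00 in³.
x̄ = 228860.00/8380.00 = 27.31 in; ȳ = 643780.00/8380.00 = 76.82 in.

x̄ = 27.31 in, ȳ = 76.82 in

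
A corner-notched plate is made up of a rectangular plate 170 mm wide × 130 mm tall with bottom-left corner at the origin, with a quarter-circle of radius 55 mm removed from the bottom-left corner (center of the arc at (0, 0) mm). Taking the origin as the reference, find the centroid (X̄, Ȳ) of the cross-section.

X̄ = 92.43 mm, Ȳ = 70.02 mm

Part | A | x̄ᵢ | ȳᵢ | A·x̄ᵢ | A·ȳᵢ
plate | 22100.00 | 85.00 | 65.00 | 1878500.00 | 1436500.00
removed quarter-circle | -2375.83 | 23.34 | 23.34 | -55458.33 | -55458.33
Σ | 19724.17 |  |  | 1823041.67 | 1381041.67
X̄ = 1823041.67 / 19724.17 = 92.43 mm
Ȳ = 1381041.67 / 19724.17 = 70.02 mm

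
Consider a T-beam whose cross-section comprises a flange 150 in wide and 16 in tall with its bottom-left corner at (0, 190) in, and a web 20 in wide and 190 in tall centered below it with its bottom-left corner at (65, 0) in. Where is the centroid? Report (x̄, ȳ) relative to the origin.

x̄ = 75.00 in, ȳ = 134.87 in

web: A = 20 × 190 = 3800.00, centroid at (75.00, 95.00).
flange: A = 150 × 16 = 2400.00, centroid at (75.00, 198.00).
ΣA = 6200.00 in², ΣAx̄ = 465000.00 in³, ΣAȳ = 836200.00 in³.
x̄ = 465000.00/6200.00 = 75.00 in; ȳ = 836200.00/6200.00 = 134.87 in.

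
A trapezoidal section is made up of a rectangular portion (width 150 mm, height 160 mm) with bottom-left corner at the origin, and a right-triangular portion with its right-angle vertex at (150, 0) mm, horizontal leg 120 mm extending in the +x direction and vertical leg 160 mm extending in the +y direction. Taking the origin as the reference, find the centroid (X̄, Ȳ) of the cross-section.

rectangular portion: A = 150 × 160 = 24000.00, centroid at (75.00, 80.00).
triangular portion: A = ½·120·160 = 9600.00, centroid at (190.00, 53.33).
ΣA = 33600.00 mm², ΣAX̄ = 3624000.00 mm³, ΣAȲ = 2432000.00 mm³.
X̄ = 3624000.00/33600.00 = 107.86 mm; Ȳ = 2432000.00/33600.00 = 72.38 mm.

X̄ = 107.86 mm, Ȳ = 72.38 mm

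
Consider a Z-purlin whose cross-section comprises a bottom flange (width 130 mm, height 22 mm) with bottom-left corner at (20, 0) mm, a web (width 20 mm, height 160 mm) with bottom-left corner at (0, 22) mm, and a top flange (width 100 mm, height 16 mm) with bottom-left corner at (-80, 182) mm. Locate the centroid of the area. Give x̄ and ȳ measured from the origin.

bottom flange: A = 130 × 22 = 2860.00, centroid at (85.00, 11.00).
web: A = 20 × 160 = 3200.00, centroid at (10.00, 102.00).
top flange: A = 100 × 16 = 1600.00, centroid at (-30.00, 190.00).
ΣA = 7660.00 mm²
ΣAx̄ = (2860.00)(85.00) + (3200.00)(10.00) + (1600.00)(-30.00) = 227100.00 mm³
ΣAȳ = (2860.00)(11.00) + (3200.00)(102.00) + (1600.00)(190.00) = 661860.00 mm³
x̄ = 227100.00 / 7660.00 = 29.65 mm
ȳ = 661860.00 / 7660.00 = 86.40 mm

x̄ = 29.65 mm, ȳ = 86.40 mm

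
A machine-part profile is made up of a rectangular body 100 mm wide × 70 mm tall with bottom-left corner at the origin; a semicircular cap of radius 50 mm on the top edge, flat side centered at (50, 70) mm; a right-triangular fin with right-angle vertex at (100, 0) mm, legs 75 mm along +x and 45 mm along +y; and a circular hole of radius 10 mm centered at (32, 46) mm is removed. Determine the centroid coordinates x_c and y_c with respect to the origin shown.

rectangular body: A = 100 × 70 = 7000.00, centroid at (50.00, 35.00).
semicircular top: A = ½π·50² = 3926.99, centroid at (50.00, 91.22).
triangular fin: A = ½·75·45 = 1687.50, centroid at (125.00, 15.00).
hole: A = −π·10² = -314.16, centroid at (32.00, 46.00).
ΣA = 12300.33 mm²
ΣAx_c = (7000.00)(50.00) + (3926.99)(50.00) + (1687.50)(125.00) + (-314.16)(32.00) = 747233.94 mm³
ΣAy_c = (7000.00)(35.00) + (3926.99)(91.22) + (1687.50)(15.00) + (-314.16)(46.00) = 614083.86 mm³
x_c = 747233.94 / 12300.33 = 60.75 mm
y_c = 614083.86 / 12300.33 = 49.92 mm

x_c = 60.75 mm, y_c = 49.92 mm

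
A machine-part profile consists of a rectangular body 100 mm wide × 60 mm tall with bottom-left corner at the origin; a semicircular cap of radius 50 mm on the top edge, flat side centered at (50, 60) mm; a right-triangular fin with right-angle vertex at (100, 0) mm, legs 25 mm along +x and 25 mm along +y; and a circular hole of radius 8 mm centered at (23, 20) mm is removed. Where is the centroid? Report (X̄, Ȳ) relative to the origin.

rectangular body: A = 100 × 60 = 6000.00, centroid at (50.00, 30.00).
semicircular top: A = ½π·50² = 3926.99, centroid at (50.00, 81.22).
triangular fin: A = ½·25·25 = 312.50, centroid at (108.33, 8.33).
hole: A = −π·8² = -201.06, centroid at (23.00, 20.00).
ΣA = 10038.43 mm², ΣAX̄ = 525579.28 mm³, ΣAȲ = 497535.71 mm³.
X̄ = 525579.28/10038.43 = 52.36 mm; Ȳ = 497535.71/10038.43 = 49.56 mm.

X̄ = 52.36 mm, Ȳ = 49.56 mm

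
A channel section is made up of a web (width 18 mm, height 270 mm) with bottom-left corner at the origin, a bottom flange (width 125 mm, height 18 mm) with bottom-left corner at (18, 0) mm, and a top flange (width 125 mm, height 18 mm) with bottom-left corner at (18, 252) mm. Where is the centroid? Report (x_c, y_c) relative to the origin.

web: A = 18 × 270 = 4860.00, centroid at (9.00, 135.00).
bottom flange: A = 125 × 18 = 2250.00, centroid at (80.50, 9.00).
top flange: A = 125 × 18 = 2250.00, centroid at (80.50, 261.00).
ΣA = 9360.00 mm², ΣAx_c = 405990.00 mm³, ΣAy_c = 1263600.00 mm³.
x_c = 405990.00/9360.00 = 43.38 mm; y_c = 1263600.00/9360.00 = 135.00 mm.

x_c = 43.38 mm, y_c = 135.00 mm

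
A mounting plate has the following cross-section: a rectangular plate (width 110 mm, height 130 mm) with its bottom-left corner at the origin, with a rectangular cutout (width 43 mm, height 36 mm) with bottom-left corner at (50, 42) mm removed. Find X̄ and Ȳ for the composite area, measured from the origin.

plate: A = 110 × 130 = 14300.00, centroid at (55.00, 65.00).
hole: A = −(43 × 36) = -1548.00, centroid at (71.50, 60.00).
ΣA = 12752.00 mm²
ΣAX̄ = (14300.00)(55.00) + (-1548.00)(71.50) = 675818.00 mm³
ΣAȲ = (14300.00)(65.00) + (-1548.00)(60.00) = 836620.00 mm³
X̄ = 675818.00 / 12752.00 = 53.00 mm
Ȳ = 836620.00 / 12752.00 = 65.61 mm

X̄ = 53.00 mm, Ȳ = 65.61 mm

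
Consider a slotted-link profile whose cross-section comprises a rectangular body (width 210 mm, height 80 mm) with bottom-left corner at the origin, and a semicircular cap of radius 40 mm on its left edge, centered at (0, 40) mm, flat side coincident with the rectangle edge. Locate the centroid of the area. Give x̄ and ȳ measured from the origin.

rectangular body: A = 210 × 80 = 16800.00, centroid at (105.00, 40.00).
semicircular end: A = ½π·40² = 2513.27, centroid at (-16.98, 40.00).
ΣA = 19313.27 mm²
ΣAx̄ = (16800.00)(105.00) + (2513.27)(-16.98) = 1721333.33 mm³
ΣAȳ = (16800.00)(40.00) + (2513.27)(40.00) = 772530.96 mm³
x̄ = 1721333.33 / 19313.27 = 89.13 mm
ȳ = 772530.96 / 19313.27 = 40.00 mm

x̄ = 89.13 mm, ȳ = 40.00 mm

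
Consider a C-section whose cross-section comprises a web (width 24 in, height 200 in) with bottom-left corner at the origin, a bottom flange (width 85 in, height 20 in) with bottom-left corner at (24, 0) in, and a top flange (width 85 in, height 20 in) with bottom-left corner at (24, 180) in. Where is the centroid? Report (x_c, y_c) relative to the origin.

x_c = 34.60 in, y_c = 100.00 in

web: A = 24 × 200 = 4800.00, centroid at (12.00, 100.00).
bottom flange: A = 85 × 20 = 1700.00, centroid at (66.50, 10.00).
top flange: A = 85 × 20 = 1700.00, centroid at (66.50, 190.00).
ΣA = 8200.00 in², ΣAx_c = 283700.00 in³, ΣAy_c = 820000.00 in³.
x_c = 283700.00/8200.00 = 34.60 in; y_c = 820000.00/8200.00 = 100.00 in.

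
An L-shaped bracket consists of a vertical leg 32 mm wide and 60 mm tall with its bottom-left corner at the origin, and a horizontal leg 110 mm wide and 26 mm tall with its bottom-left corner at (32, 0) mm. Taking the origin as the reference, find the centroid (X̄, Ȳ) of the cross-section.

X̄ = 58.48 mm, Ȳ = 19.83 mm

Part | A | x̄ᵢ | ȳᵢ | A·x̄ᵢ | A·ȳᵢ
vertical leg | 1920.00 | 16.00 | 30.00 | 30720.00 | 57600.00
horizontal leg | 2860.00 | 87.00 | 13.00 | 248820.00 | 37180.00
Σ | 4780.00 |  |  | 279540.00 | 94780.00
X̄ = 279540.00 / 4780.00 = 58.48 mm
Ȳ = 94780.00 / 4780.00 = 19.83 mm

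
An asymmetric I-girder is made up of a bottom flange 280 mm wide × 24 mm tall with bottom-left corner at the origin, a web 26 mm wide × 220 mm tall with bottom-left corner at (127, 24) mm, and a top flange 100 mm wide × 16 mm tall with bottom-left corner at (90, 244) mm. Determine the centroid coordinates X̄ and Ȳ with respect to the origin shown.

X̄ = 140.00 mm, Ȳ = 89.05 mm

bottom flange: A = 280 × 24 = 6720.00, centroid at (140.00, 12.00).
web: A = 26 × 220 = 5720.00, centroid at (140.00, 134.00).
top flange: A = 100 × 16 = 1600.00, centroid at (140.00, 252.00).
ΣA = 14040.00 mm², ΣAX̄ = 1965600.00 mm³, ΣAȲ = 1250320.00 mm³.
X̄ = 1965600.00/14040.00 = 140.00 mm; Ȳ = 1250320.00/14040.00 = 89.05 mm.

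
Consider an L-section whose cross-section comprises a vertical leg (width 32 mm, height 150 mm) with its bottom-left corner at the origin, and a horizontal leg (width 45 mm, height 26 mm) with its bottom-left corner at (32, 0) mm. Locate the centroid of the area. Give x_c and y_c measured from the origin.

Part | A | x̄ᵢ | ȳᵢ | A·x̄ᵢ | A·ȳᵢ
vertical leg | 4800.00 | 16.00 | 75.00 | 76800.00 | 360000.00
horizontal leg | 1170.00 | 54.50 | 13.00 | 63765.00 | 15210.00
Σ | 5970.00 |  |  | 140565.00 | 375210.00
x_c = 140565.00 / 5970.00 = 23.55 mm
y_c = 375210.00 / 5970.00 = 62.85 mm

x_c = 23.55 mm, y_c = 62.85 mm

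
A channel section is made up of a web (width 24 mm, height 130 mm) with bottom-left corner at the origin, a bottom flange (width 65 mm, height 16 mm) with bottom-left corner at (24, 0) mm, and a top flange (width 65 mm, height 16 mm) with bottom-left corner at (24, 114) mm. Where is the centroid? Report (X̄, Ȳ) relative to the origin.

web: A = 24 × 130 = 3120.00, centroid at (12.00, 65.00).
bottom flange: A = 65 × 16 = 1040.00, centroid at (56.50, 8.00).
top flange: A = 65 × 16 = 1040.00, centroid at (56.50, 122.00).
ΣA = 5200.00 mm²
ΣAX̄ = (3120.00)(12.00) + (1040.00)(56.50) + (1040.00)(56.50) = 154960.00 mm³
ΣAȲ = (3120.00)(65.00) + (1040.00)(8.00) + (1040.00)(122.00) = 338000.00 mm³
X̄ = 154960.00 / 5200.00 = 29.80 mm
Ȳ = 338000.00 / 5200.00 = 65.00 mm

X̄ = 29.80 mm, Ȳ = 65.00 mm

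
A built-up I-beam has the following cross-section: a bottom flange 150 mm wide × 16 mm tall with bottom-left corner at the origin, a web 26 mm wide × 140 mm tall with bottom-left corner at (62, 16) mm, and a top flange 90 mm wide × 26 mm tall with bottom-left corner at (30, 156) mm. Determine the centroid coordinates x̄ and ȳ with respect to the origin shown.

Part | A | x̄ᵢ | ȳᵢ | A·x̄ᵢ | A·ȳᵢ
bottom flange | 2400.00 | 75.00 | 8.00 | 180000.00 | 19200.00
web | 3640.00 | 75.00 | 86.00 | 273000.00 | 313040.00
top flange | 2340.00 | 75.00 | 169.00 | 175500.00 | 395460.00
Σ | 8380.00 |  |  | 628500.00 | 727700.00
x̄ = 628500.00 / 8380.00 = 75.00 mm
ȳ = 727700.00 / 8380.00 = 86.84 mm

x̄ = 75.00 mm, ȳ = 86.84 mm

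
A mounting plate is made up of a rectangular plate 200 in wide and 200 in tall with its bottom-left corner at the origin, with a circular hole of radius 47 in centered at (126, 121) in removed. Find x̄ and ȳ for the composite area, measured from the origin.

plate: A = 200 × 200 = 40000.00, centroid at (100.00, 100.00).
hole: A = −π·47² = -6939.78, centroid at (126.00, 121.00).
ΣA = 33060.22 in²
ΣAx̄ = (40000.00)(100.00) + (-6939.78)(126.00) = 3125587.95 in³
ΣAȳ = (40000.00)(100.00) + (-6939.78)(121.00) = 3160286.84 in³
x̄ = 3125587.95 / 33060.22 = 94.54 in
ȳ = 3160286.84 / 33060.22 = 95.59 in

x̄ = 94.54 in, ȳ = 95.59 in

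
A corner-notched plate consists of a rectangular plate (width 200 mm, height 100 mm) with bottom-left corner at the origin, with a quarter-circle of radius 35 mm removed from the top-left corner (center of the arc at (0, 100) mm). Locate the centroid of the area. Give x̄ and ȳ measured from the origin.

x̄ = 104.30 mm, ȳ = 48.22 mm

Part | A | x̄ᵢ | ȳᵢ | A·x̄ᵢ | A·ȳᵢ
plate | 20000.00 | 100.00 | 50.00 | 2000000.00 | 1000000.00
removed quarter-circle | -962.11 | 14.85 | 85.15 | -14291.67 | -81919.61
Σ | 19037.89 |  |  | 1985708.33 | 918080.39
x̄ = 1985708.33 / 19037.89 = 104.30 mm
ȳ = 918080.39 / 19037.89 = 48.22 mm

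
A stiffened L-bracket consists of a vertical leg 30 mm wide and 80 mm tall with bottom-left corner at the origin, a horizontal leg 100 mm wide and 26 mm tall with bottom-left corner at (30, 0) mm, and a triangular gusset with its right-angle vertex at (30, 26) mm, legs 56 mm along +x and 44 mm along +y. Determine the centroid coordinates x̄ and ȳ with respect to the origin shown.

vertical leg: A = 30 × 80 = 2400.00, centroid at (15.00, 40.00).
horizontal leg: A = 100 × 26 = 2600.00, centroid at (80.00, 13.00).
gusset: A = ½·56·44 = 1232.00, centroid at (48.67, 40.67).
ΣA = 6232.00 mm², ΣAx̄ = 303957.33 mm³, ΣAȳ = 179901.33 mm³.
x̄ = 303957.33/6232.00 = 48.77 mm; ȳ = 179901.33/6232.00 = 28.87 mm.

x̄ = 48.77 mm, ȳ = 28.87 mm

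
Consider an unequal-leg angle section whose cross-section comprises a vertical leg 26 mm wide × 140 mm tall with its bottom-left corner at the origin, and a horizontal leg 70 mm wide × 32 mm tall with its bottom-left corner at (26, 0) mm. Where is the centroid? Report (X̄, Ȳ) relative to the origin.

X̄ = 31.29 mm, Ȳ = 49.43 mm

Part | A | x̄ᵢ | ȳᵢ | A·x̄ᵢ | A·ȳᵢ
vertical leg | 3640.00 | 13.00 | 70.00 | 47320.00 | 254800.00
horizontal leg | 2240.00 | 61.00 | 16.00 | 136640.00 | 35840.00
Σ | 5880.00 |  |  | 183960.00 | 290640.00
X̄ = 183960.00 / 5880.00 = 31.29 mm
Ȳ = 290640.00 / 5880.00 = 49.43 mm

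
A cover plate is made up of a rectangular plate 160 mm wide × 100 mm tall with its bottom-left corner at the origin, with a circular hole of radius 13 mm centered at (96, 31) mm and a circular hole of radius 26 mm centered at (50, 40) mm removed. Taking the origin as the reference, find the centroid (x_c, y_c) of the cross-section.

x_c = 84.14 mm, y_c = 52.35 mm

plate: A = 160 × 100 = 16000.00, centroid at (80.00, 50.00).
hole 1: A = −π·13² = -530.93, centroid at (96.00, 31.00).
hole 2: A = −π·26² = -2123.72, centroid at (50.00, 40.00).
ΣA = 13345.35 mm², ΣAx_c = 1122844.97 mm³, ΣAy_c = 698592.53 mm³.
x_c = 1122844.97/13345.35 = 84.14 mm; y_c = 698592.53/13345.35 = 52.35 mm.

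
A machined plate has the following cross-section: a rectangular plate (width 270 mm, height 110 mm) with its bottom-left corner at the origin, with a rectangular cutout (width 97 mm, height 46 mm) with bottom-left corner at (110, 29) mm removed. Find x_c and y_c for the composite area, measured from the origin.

x_c = 130.85 mm, y_c = 55.53 mm

plate: A = 270 × 110 = 29700.00, centroid at (135.00, 55.00).
hole: A = −(97 × 46) = -4462.00, centroid at (158.50, 52.00).
ΣA = 25238.00 mm², ΣAx_c = 3302273.00 mm³, ΣAy_c = 1401476.00 mm³.
x_c = 3302273.00/25238.00 = 130.85 mm; y_c = 1401476.00/25238.00 = 55.53 mm.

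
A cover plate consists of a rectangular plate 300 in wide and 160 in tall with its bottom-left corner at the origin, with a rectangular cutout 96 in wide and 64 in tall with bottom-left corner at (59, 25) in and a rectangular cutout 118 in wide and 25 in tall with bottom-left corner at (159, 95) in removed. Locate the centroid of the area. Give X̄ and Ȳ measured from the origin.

plate: A = 300 × 160 = 48000.00, centroid at (150.00, 80.00).
hole 1: A = −(96 × 64) = -6144.00, centroid at (107.00, 57.00).
hole 2: A = −(118 × 25) = -2950.00, centroid at (218.00, 107.50).
ΣA = 38906.00 in², ΣAX̄ = 5899492.00 in³, ΣAȲ = 3172667.00 in³.
X̄ = 5899492.00/38906.00 = 151.63 in; Ȳ = 3172667.00/38906.00 = 81.55 in.

X̄ = 151.63 in, Ȳ = 81.55 in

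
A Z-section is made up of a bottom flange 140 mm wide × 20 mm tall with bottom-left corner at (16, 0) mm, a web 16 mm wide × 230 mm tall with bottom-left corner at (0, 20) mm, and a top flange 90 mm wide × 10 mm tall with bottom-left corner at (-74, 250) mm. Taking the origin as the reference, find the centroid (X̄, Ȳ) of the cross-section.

bottom flange: A = 140 × 20 = 2800.00, centroid at (86.00, 10.00).
web: A = 16 × 230 = 3680.00, centroid at (8.00, 135.00).
top flange: A = 90 × 10 = 900.00, centroid at (-29.00, 255.00).
ΣA = 7380.00 mm², ΣAX̄ = 244140.00 mm³, ΣAȲ = 754300.00 mm³.
X̄ = 244140.00/7380.00 = 33.08 mm; Ȳ = 754300.00/7380.00 = 102.21 mm.

X̄ = 33.08 mm, Ȳ = 102.21 mm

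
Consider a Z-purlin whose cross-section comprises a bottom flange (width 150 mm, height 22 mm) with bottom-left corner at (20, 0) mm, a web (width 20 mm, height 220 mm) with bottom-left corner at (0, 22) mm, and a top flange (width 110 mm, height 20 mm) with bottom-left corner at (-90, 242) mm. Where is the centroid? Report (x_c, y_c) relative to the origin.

x_c = 28.33 mm, y_c = 118.33 mm

Part | A | x̄ᵢ | ȳᵢ | A·x̄ᵢ | A·ȳᵢ
bottom flange | 3300.00 | 95.00 | 11.00 | 313500.00 | 36300.00
web | 4400.00 | 10.00 | 132.00 | 44000.00 | 580800.00
top flange | 2200.00 | -35.00 | 252.00 | -77000.00 | 554400.00
Σ | 9900.00 |  |  | 280500.00 | 1171500.00
x_c = 280500.00 / 9900.00 = 28.33 mm
y_c = 1171500.00 / 9900.00 = 118.33 mm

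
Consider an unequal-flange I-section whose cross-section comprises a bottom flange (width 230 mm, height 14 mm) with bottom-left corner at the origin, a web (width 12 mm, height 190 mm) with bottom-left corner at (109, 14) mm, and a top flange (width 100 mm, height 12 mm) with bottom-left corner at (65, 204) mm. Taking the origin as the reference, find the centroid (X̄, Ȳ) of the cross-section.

X̄ = 115.00 mm, Ȳ = 78.07 mm

bottom flange: A = 230 × 14 = 3220.00, centroid at (115.00, 7.00).
web: A = 12 × 190 = 2280.00, centroid at (115.00, 109.00).
top flange: A = 100 × 12 = 1200.00, centroid at (115.00, 210.00).
ΣA = 6700.00 mm²
ΣAX̄ = (3220.00)(115.00) + (2280.00)(115.00) + (1200.00)(115.00) = 770500.00 mm³
ΣAȲ = (3220.00)(7.00) + (2280.00)(109.00) + (1200.00)(210.00) = 523060.00 mm³
X̄ = 770500.00 / 6700.00 = 115.00 mm
Ȳ = 523060.00 / 6700.00 = 78.07 mm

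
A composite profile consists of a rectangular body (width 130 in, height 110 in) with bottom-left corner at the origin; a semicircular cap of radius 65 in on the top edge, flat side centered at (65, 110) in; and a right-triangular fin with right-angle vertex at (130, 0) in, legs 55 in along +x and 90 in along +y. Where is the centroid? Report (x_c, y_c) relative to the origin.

rectangular body: A = 130 × 110 = 14300.00, centroid at (65.00, 55.00).
semicircular top: A = ½π·65² = 6636.61, centroid at (65.00, 137.59).
triangular fin: A = ½·55·90 = 2475.00, centroid at (148.33, 30.00).
ΣA = 23411.61 in², ΣAx_c = 1728004.94 in³, ΣAy_c = 1773860.93 in³.
x_c = 1728004.94/23411.61 = 73.81 in; y_c = 1773860.93/23411.61 = 75.77 in.

x_c = 73.81 in, y_c = 75.77 in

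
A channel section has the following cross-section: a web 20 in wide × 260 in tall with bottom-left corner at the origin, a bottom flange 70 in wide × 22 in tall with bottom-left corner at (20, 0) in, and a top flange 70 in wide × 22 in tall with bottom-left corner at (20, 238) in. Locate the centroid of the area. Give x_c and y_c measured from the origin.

x_c = 26.74 in, y_c = 130.00 in

web: A = 20 × 260 = 5200.00, centroid at (10.00, 130.00).
bottom flange: A = 70 × 22 = 1540.00, centroid at (55.00, 11.00).
top flange: A = 70 × 22 = 1540.00, centroid at (55.00, 249.00).
ΣA = 8280.00 in², ΣAx_c = 221400.00 in³, ΣAy_c = 1076400.00 in³.
x_c = 221400.00/8280.00 = 26.74 in; y_c = 1076400.00/8280.00 = 130.00 in.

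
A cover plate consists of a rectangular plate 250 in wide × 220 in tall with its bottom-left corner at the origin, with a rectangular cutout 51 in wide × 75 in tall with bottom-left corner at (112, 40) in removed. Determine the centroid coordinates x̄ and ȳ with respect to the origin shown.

Part | A | x̄ᵢ | ȳᵢ | A·x̄ᵢ | A·ȳᵢ
plate | 55000.00 | 125.00 | 110.00 | 6875000.00 | 6050000.00
hole | -3825.00 | 137.50 | 77.50 | -525937.50 | -296437.50
Σ | 51175.00 |  |  | 6349062.50 | 5753562.50
x̄ = 6349062.50 / 51175.00 = 124.07 in
ȳ = 5753562.50 / 51175.00 = 112.43 in

x̄ = 124.07 in, ȳ = 112.43 in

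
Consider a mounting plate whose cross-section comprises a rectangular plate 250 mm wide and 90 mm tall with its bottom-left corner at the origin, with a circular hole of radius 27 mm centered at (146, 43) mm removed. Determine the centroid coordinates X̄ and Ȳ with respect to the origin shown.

plate: A = 250 × 90 = 22500.00, centroid at (125.00, 45.00).
hole: A = −π·27² = -2290.22, centroid at (146.00, 43.00).
ΣA = 20209.78 mm²
ΣAX̄ = (22500.00)(125.00) + (-2290.22)(146.00) = 2478127.73 mm³
ΣAȲ = (22500.00)(45.00) + (-2290.22)(43.00) = 914020.50 mm³
X̄ = 2478127.73 / 20209.78 = 122.62 mm
Ȳ = 914020.50 / 20209.78 = 45.23 mm

X̄ = 122.62 mm, Ȳ = 45.23 mm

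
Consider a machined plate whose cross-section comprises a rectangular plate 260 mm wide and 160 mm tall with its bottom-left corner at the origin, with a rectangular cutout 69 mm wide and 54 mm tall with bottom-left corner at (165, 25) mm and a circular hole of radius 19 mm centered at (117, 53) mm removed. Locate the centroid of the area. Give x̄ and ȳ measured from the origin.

plate: A = 260 × 160 = 41600.00, centroid at (130.00, 80.00).
hole 1: A = −(69 × 54) = -3726.00, centroid at (199.50, 52.00).
hole 2: A = −π·19² = -1134.11, centroid at (117.00, 53.00).
ΣA = 36739.89 mm², ΣAx̄ = 4531971.55 mm³, ΣAȳ = 3074139.91 mm³.
x̄ = 4531971.55/36739.89 = 123.35 mm; ȳ = 3074139.91/36739.89 = 83.67 mm.

x̄ = 123.35 mm, ȳ = 83.67 mm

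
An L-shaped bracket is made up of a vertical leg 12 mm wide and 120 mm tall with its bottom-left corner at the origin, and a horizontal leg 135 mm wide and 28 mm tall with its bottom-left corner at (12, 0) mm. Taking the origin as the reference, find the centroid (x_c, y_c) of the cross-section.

x_c = 59.22 mm, y_c = 26.69 mm

Part | A | x̄ᵢ | ȳᵢ | A·x̄ᵢ | A·ȳᵢ
vertical leg | 1440.00 | 6.00 | 60.00 | 8640.00 | 86400.00
horizontal leg | 3780.00 | 79.50 | 14.00 | 300510.00 | 52920.00
Σ | 5220.00 |  |  | 309150.00 | 139320.00
x_c = 309150.00 / 5220.00 = 59.22 mm
y_c = 139320.00 / 5220.00 = 26.69 mm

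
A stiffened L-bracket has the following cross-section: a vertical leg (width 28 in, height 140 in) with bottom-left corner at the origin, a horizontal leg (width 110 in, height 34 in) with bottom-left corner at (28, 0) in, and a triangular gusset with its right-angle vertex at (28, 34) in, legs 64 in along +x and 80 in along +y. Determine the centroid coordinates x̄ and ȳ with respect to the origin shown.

x̄ = 48.10 in, ȳ = 48.27 in

Part | A | x̄ᵢ | ȳᵢ | A·x̄ᵢ | A·ȳᵢ
vertical leg | 3920.00 | 14.00 | 70.00 | 54880.00 | 274400.00
horizontal leg | 3740.00 | 83.00 | 17.00 | 310420.00 | 63580.00
gusset | 2560.00 | 49.33 | 60.67 | 126293.33 | 155306.67
Σ | 10220.00 |  |  | 491593.33 | 493286.67
x̄ = 491593.33 / 10220.00 = 48.10 in
ȳ = 493286.67 / 10220.00 = 48.27 in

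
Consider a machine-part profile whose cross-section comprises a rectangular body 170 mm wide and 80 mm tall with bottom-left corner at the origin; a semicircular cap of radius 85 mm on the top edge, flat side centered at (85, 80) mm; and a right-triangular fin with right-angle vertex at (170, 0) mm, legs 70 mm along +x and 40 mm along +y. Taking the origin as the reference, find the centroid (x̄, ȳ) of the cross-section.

x̄ = 90.76 mm, ȳ = 71.35 mm

rectangular body: A = 170 × 80 = 13600.00, centroid at (85.00, 40.00).
semicircular top: A = ½π·85² = 11349.00, centroid at (85.00, 116.08).
triangular fin: A = ½·70·40 = 1400.00, centroid at (193.33, 13.33).
ΣA = 26349.00 mm², ΣAx̄ = 2391331.96 mm³, ΣAȳ = 1880003.61 mm³.
x̄ = 2391331.96/26349.00 = 90.76 mm; ȳ = 1880003.61/26349.00 = 71.35 mm.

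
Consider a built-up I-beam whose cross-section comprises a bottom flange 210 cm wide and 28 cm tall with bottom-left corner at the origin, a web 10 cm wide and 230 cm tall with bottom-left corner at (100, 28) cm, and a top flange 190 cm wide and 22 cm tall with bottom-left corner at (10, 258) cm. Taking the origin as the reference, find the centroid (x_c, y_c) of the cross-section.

Part | A | x̄ᵢ | ȳᵢ | A·x̄ᵢ | A·ȳᵢ
bottom flange | 5880.00 | 105.00 | 14.00 | 617400.00 | 82320.00
web | 2300.00 | 105.00 | 143.00 | 241500.00 | 328900.00
top flange | 4180.00 | 105.00 | 269.00 | 438900.00 | 1124420.00
Σ | 12360.00 |  |  | 1297800.00 | 1535640.00
x_c = 1297800.00 / 12360.00 = 105.00 cm
y_c = 1535640.00 / 12360.00 = 124.24 cm

x_c = 105.00 cm, y_c = 124.24 cm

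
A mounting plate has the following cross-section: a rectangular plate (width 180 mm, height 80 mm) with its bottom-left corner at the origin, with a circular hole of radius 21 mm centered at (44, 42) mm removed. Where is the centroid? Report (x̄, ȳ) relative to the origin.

Part | A | x̄ᵢ | ȳᵢ | A·x̄ᵢ | A·ȳᵢ
plate | 14400.00 | 90.00 | 40.00 | 1296000.00 | 576000.00
hole | -1385.44 | 44.00 | 42.00 | -60959.46 | -58188.58
Σ | 13014.56 |  |  | 1235040.54 | 517811.42
x̄ = 1235040.54 / 13014.56 = 94.90 mm
ȳ = 517811.42 / 13014.56 = 39.79 mm

x̄ = 94.90 mm, ȳ = 39.79 mm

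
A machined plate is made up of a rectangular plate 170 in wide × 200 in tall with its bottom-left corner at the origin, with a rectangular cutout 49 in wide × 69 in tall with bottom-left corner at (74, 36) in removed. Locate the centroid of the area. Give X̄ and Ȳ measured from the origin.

plate: A = 170 × 200 = 34000.00, centroid at (85.00, 100.00).
hole: A = −(49 × 69) = -3381.00, centroid at (98.50, 70.50).
ΣA = 30619.00 in², ΣAX̄ = 2556971.50 in³, ΣAȲ = 3161639.50 in³.
X̄ = 2556971.50/30619.00 = 83.51 in; Ȳ = 3161639.50/30619.00 = 103.26 in.

X̄ = 83.51 in, Ȳ = 103.26 in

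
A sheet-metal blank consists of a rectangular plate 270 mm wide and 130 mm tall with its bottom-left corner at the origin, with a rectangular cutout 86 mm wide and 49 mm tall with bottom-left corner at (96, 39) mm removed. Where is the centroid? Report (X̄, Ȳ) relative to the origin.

X̄ = 134.45 mm, Ȳ = 65.20 mm

plate: A = 270 × 130 = 35100.00, centroid at (135.00, 65.00).
hole: A = −(86 × 49) = -4214.00, centroid at (139.00, 63.50).
ΣA = 30886.00 mm², ΣAX̄ = 4152754.00 mm³, ΣAȲ = 2013911.00 mm³.
X̄ = 4152754.00/30886.00 = 134.45 mm; Ȳ = 2013911.00/30886.00 = 65.20 mm.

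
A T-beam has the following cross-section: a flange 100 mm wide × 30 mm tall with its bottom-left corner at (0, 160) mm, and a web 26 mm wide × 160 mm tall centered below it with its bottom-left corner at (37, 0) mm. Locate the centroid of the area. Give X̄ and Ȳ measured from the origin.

X̄ = 50.00 mm, Ȳ = 119.80 mm

web: A = 26 × 160 = 4160.00, centroid at (50.00, 80.00).
flange: A = 100 × 30 = 3000.00, centroid at (50.00, 175.00).
ΣA = 7160.00 mm²
ΣAX̄ = (4160.00)(50.00) + (3000.00)(50.00) = 358000.00 mm³
ΣAȲ = (4160.00)(80.00) + (3000.00)(175.00) = 857800.00 mm³
X̄ = 358000.00 / 7160.00 = 50.00 mm
Ȳ = 857800.00 / 7160.00 = 119.80 mm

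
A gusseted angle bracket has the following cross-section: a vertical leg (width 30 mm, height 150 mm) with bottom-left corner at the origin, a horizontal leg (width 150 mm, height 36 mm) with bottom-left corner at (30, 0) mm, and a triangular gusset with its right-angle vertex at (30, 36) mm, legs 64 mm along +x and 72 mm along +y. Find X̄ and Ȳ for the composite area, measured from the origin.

X̄ = 61.68 mm, Ȳ = 46.95 mm

Part | A | x̄ᵢ | ȳᵢ | A·x̄ᵢ | A·ȳᵢ
vertical leg | 4500.00 | 15.00 | 75.00 | 67500.00 | 337500.00
horizontal leg | 5400.00 | 105.00 | 18.00 | 567000.00 | 97200.00
gusset | 2304.00 | 51.33 | 60.00 | 118272.00 | 138240.00
Σ | 12204.00 |  |  | 752772.00 | 572940.00
X̄ = 752772.00 / 12204.00 = 61.68 mm
Ȳ = 572940.00 / 12204.00 = 46.95 mm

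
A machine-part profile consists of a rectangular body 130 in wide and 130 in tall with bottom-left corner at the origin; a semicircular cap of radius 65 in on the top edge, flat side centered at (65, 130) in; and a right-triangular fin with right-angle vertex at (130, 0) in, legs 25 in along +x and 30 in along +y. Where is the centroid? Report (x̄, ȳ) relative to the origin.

x̄ = 66.15 in, ȳ = 89.83 in

Part | A | x̄ᵢ | ȳᵢ | A·x̄ᵢ | A·ȳᵢ
rectangular body | 16900.00 | 65.00 | 65.00 | 1098500.00 | 1098500.00
semicircular top | 6636.61 | 65.00 | 157.59 | 431379.94 | 1045843.22
triangular fin | 375.00 | 138.33 | 10.00 | 51875.00 | 3750.00
Σ | 23911.61 |  |  | 1581754.94 | 2148093.22
x̄ = 1581754.94 / 23911.61 = 66.15 in
ȳ = 2148093.22 / 23911.61 = 89.83 in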